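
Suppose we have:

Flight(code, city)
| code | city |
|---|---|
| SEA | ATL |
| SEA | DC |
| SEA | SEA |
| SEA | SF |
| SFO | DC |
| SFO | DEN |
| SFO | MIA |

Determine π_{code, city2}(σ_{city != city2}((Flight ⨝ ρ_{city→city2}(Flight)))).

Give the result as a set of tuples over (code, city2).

{(SEA, ATL), (SEA, DC), (SEA, SEA), (SEA, SF), (SFO, DC), (SFO, DEN), (SFO, MIA)}

ρ[city→city2]: schema becomes (code, city2); tuples unchanged.
Flight ⋈ ρ_{city→city2}(Flight) (natural join on code): {(SEA, ATL, ATL), (SEA, ATL, DC), (SEA, ATL, SEA), (SEA, ATL, SF), (SEA, DC, ATL), (SEA, DC, DC), (SEA, DC, SEA), (SEA, DC, SF), (SEA, SEA, ATL), (SEA, SEA, DC), (SEA, SEA, SEA), (SEA, SEA, SF), (SEA, SF, ATL), (SEA, SF, DC), (SEA, SF, SEA), (SEA, SF, SF), (SFO, DC, DC), (SFO, DC, DEN), (SFO, DC, MIA), (SFO, DEN, DC), (SFO, DEN, DEN), (SFO, DEN, MIA), (SFO, MIA, DC), (SFO, MIA, DEN), (SFO, MIA, MIA)}
Filtering on city != city2 leaves {(SEA, ATL, DC), (SEA, ATL, SEA), (SEA, ATL, SF), (SEA, DC, ATL), (SEA, DC, SEA), (SEA, DC, SF), (SEA, SEA, ATL), (SEA, SEA, DC), (SEA, SEA, SF), (SEA, SF, ATL), (SEA, SF, DC), (SEA, SF, SEA), (SFO, DC, DEN), (SFO, DC, MIA), (SFO, DEN, DC), (SFO, DEN, MIA), (SFO, MIA, DC), (SFO, MIA, DEN)}.
Projecting to code, city2 (11 duplicate(s) eliminated): {(SEA, ATL), (SEA, DC), (SEA, SEA), (SEA, SF), (SFO, DC), (SFO, DEN), (SFO, MIA)}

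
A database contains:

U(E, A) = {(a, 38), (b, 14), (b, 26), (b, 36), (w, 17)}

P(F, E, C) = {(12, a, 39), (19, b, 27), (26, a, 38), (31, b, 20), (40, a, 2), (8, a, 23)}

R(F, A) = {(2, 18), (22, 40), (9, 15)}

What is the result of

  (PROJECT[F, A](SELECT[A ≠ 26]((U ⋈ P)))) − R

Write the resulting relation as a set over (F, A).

U ⋈ P (natural join on E): {(a, 38, 12, 39), (a, 38, 26, 38), (a, 38, 40, 2), (a, 38, 8, 23), (b, 14, 19, 27), (b, 14, 31, 20), (b, 26, 19, 27), (b, 26, 31, 20), (b, 36, 19, 27), (b, 36, 31, 20)}
Filtering on A ≠ 26 leaves {(a, 38, 12, 39), (a, 38, 26, 38), (a, 38, 40, 2), (a, 38, 8, 23), (b, 14, 19, 27), (b, 14, 31, 20), (b, 36, 19, 27), (b, 36, 31, 20)}.
Projecting to F, A: {(12, 38), (19, 14), (19, 36), (26, 38), (31, 14), (31, 36), (40, 38), (8, 38)}
Taking the difference: {(12, 38), (19, 14), (19, 36), (26, 38), (31, 14), (31, 36), (40, 38), (8, 38)}

{(12, 38), (19, 14), (19, 36), (26, 38), (31, 14), (31, 36), (40, 38), (8, 38)}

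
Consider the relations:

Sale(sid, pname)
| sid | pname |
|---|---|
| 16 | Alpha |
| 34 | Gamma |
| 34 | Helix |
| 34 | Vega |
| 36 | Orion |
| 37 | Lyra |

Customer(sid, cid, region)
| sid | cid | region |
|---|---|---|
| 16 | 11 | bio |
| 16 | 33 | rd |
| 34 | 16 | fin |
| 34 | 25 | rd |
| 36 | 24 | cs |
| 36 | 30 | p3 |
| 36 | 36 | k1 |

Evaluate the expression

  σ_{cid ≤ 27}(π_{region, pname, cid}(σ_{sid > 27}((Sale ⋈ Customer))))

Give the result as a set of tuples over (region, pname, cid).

Joining Sale and Customer on sid yields {(16, Alpha, 11, bio), (16, Alpha, 33, rd), (34, Gamma, 16, fin), (34, Gamma, 25, rd), (34, Helix, 16, fin), (34, Helix, 25, rd), (34, Vega, 16, fin), (34, Vega, 25, rd), (36, Orion, 24, cs), (36, Orion, 30, p3), (36, Orion, 36, k1)}.
Selection sid > 27: {(34, Gamma, 16, fin), (34, Gamma, 25, rd), (34, Helix, 16, fin), (34, Helix, 25, rd), (34, Vega, 16, fin), (34, Vega, 25, rd), (36, Orion, 24, cs), (36, Orion, 30, p3), (36, Orion, 36, k1)}
π_{region, pname, cid} gives {(cs, Orion, 24), (fin, Gamma, 16), (fin, Helix, 16), (fin, Vega, 16), (k1, Orion, 36), (p3, Orion, 30), (rd, Gamma, 25), (rd, Helix, 25), (rd, Vega, 25)}.
Selection cid ≤ 27: {(cs, Orion, 24), (fin, Gamma, 16), (fin, Helix, 16), (fin, Vega, 16), (rd, Gamma, 25), (rd, Helix, 25), (rd, Vega, 25)}

{(cs, Orion, 24), (fin, Gamma, 16), (fin, Helix, 16), (fin, Vega, 16), (rd, Gamma, 25), (rd, Helix, 25), (rd, Vega, 25)}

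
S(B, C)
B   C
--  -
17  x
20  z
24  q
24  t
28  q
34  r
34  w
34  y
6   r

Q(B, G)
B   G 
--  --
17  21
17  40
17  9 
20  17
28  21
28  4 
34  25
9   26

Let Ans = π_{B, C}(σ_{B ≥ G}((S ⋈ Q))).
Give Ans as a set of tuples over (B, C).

{(17, x), (20, z), (28, q), (34, r), (34, w), (34, y)}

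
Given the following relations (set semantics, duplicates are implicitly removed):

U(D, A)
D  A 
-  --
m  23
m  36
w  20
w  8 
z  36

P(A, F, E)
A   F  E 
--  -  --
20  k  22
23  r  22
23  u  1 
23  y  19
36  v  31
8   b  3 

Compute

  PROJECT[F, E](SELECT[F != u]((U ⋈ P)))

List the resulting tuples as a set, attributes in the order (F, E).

{(b, 3), (k, 22), (r, 22), (v, 31), (y, 19)}

Natural join on A: {(m, 23, r, 22), (m, 23, u, 1), (m, 23, y, 19), (m, 36, v, 31), (w, 20, k, 22), (w, 8, b, 3), (z, 36, v, 31)}
Apply σ_{F != u}; surviving tuples: {(m, 23, r, 22), (m, 23, y, 19), (m, 36, v, 31), (w, 20, k, 22), (w, 8, b, 3), (z, 36, v, 31)}
π_{F, E} gives {(b, 3), (k, 22), (r, 22), (v, 31), (y, 19)} (1 duplicate(s) eliminated).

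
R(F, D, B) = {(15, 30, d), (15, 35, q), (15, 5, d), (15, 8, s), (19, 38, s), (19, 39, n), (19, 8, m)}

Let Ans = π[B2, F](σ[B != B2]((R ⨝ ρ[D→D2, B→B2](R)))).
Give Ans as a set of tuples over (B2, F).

{(d, 15), (m, 19), (n, 19), (q, 15), (s, 15), (s, 19)}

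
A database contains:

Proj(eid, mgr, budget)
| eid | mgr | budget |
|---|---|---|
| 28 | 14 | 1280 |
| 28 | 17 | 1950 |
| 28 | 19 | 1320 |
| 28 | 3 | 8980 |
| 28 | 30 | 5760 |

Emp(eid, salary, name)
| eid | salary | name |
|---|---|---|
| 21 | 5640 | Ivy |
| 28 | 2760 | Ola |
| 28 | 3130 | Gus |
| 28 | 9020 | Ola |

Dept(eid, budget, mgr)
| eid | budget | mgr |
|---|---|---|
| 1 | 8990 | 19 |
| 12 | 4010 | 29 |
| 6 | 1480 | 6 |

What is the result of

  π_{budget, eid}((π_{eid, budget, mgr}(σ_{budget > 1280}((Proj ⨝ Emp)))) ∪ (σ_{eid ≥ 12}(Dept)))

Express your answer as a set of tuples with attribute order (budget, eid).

{(1320, 28), (1950, 28), (4010, 12), (5760, 28), (8980, 28)}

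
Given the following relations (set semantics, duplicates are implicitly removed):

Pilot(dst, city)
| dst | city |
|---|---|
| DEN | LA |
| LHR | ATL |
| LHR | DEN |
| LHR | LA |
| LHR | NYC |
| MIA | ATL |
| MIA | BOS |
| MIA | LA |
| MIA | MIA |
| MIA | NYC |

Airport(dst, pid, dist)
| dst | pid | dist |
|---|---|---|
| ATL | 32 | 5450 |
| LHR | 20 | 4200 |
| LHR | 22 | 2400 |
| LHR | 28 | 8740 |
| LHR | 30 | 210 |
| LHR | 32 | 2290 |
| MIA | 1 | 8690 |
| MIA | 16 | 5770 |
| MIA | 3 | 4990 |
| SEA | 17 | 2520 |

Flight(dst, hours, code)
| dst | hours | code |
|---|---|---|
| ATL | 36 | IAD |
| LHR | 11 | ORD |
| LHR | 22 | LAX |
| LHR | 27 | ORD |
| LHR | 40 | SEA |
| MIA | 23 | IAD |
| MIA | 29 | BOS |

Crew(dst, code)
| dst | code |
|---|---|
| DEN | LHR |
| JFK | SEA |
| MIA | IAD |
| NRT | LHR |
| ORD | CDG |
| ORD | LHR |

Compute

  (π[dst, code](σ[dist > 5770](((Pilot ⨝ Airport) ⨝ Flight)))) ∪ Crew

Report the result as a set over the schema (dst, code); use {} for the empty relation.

{(DEN, LHR), (JFK, SEA), (LHR, LAX), (LHR, ORD), (LHR, SEA), (MIA, BOS), (MIA, IAD), (NRT, LHR), (ORD, CDG), (ORD, LHR)}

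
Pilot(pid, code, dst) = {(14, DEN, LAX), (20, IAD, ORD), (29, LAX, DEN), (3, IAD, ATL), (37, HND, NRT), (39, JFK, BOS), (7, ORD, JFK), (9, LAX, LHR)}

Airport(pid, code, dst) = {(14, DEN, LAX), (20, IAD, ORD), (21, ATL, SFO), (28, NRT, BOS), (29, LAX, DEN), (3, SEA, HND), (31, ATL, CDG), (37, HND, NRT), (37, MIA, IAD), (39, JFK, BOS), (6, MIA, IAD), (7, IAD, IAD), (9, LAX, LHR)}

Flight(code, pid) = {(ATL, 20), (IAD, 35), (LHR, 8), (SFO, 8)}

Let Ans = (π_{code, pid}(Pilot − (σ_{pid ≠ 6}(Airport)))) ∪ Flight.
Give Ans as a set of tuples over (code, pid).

{(ATL, 20), (IAD, 3), (IAD, 35), (LHR, 8), (ORD, 7), (SFO, 8)}

Filtering on pid ≠ 6 leaves {(14, DEN, LAX), (20, IAD, ORD), (21, ATL, SFO), (28, NRT, BOS), (29, LAX, DEN), (3, SEA, HND), (31, ATL, CDG), (37, HND, NRT), (37, MIA, IAD), (39, JFK, BOS), (7, IAD, IAD), (9, LAX, LHR)}.
Set difference of the two operands is {(3, IAD, ATL), (7, ORD, JFK)}.
Projecting to code, pid: {(IAD, 3), (ORD, 7)}
Set union of the two operands is {(ATL, 20), (IAD, 3), (IAD, 35), (LHR, 8), (ORD, 7), (SFO, 8)}.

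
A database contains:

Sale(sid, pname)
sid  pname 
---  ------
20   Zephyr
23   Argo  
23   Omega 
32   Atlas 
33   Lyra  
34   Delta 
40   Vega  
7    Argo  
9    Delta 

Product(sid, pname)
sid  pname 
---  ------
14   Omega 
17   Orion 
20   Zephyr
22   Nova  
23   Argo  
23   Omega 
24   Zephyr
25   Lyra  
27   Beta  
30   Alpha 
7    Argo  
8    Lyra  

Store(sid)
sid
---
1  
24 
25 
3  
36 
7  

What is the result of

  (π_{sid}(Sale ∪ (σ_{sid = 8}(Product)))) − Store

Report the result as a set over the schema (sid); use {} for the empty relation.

{20, 23, 32, 33, 34, 40, 8, 9}

Apply σ_{sid = 8}; surviving tuples: {(8, Lyra)}
Taking the union: {(20, Zephyr), (23, Argo), (23, Omega), (32, Atlas), (33, Lyra), (34, Delta), (40, Vega), (7, Argo), (8, Lyra), (9, Delta)}
π[sid]: project onto (sid) (1 duplicate(s) eliminated) → {20, 23, 32, 33, 34, 40, 7, 8, 9}
Taking the difference: {20, 23, 32, 33, 34, 40, 8, 9}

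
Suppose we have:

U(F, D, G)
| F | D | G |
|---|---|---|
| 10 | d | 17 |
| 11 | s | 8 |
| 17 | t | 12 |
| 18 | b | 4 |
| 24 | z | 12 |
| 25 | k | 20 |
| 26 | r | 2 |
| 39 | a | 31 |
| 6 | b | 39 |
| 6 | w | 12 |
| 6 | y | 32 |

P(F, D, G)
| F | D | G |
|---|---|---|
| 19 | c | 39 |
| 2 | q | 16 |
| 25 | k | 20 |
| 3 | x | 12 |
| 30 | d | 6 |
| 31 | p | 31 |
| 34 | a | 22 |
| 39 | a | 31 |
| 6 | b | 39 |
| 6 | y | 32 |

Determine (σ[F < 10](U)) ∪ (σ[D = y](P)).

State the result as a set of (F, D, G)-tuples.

{(6, b, 39), (6, w, 12), (6, y, 32)}

Filtering on F < 10 leaves {(6, b, 39), (6, w, 12), (6, y, 32)}.
Filtering on D = y leaves {(6, y, 32)}.
Union: {(6, b, 39), (6, w, 12), (6, y, 32)} with {(6, y, 32)} → {(6, b, 39), (6, w, 12), (6, y, 32)}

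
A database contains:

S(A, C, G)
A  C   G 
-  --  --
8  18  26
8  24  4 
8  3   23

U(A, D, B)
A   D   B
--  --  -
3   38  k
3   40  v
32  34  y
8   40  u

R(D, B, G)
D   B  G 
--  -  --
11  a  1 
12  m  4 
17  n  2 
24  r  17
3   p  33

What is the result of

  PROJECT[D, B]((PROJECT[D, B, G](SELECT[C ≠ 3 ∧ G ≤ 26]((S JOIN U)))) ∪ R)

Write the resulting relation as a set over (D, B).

Natural join on A: {(8, 18, 26, 40, u), (8, 24, 4, 40, u), (8, 3, 23, 40, u)}
Selection C ≠ 3 ∧ G ≤ 26: {(8, 18, 26, 40, u), (8, 24, 4, 40, u)}
π_{D, B, G} gives {(40, u, 26), (40, u, 4)}.
Set union of the two operands is {(11, a, 1), (12, m, 4), (17, n, 2), (24, r, 17), (3, p, 33), (40, u, 26), (40, u, 4)}.
π_{D, B} gives {(11, a), (12, m), (17, n), (24, r), (3, p), (40, u)} (1 duplicate(s) eliminated).

{(11, a), (12, m), (17, n), (24, r), (3, p), (40, u)}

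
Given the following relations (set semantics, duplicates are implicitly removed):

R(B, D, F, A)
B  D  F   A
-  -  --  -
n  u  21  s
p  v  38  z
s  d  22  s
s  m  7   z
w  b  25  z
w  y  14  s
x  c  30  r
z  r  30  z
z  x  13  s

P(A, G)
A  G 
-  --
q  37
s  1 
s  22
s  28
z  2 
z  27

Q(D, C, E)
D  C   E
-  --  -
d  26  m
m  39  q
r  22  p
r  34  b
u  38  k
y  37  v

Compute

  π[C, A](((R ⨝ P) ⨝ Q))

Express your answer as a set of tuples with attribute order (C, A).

{(22, z), (26, s), (34, z), (37, s), (38, s), (39, z)}

Joining R and P on A yields {(n, u, 21, s, 1), (n, u, 21, s, 22), (n, u, 21, s, 28), (p, v, 38, z, 2), (p, v, 38, z, 27), (s, d, 22, s, 1), (s, d, 22, s, 22), (s, d, 22, s, 28), (s, m, 7, z, 2), (s, m, 7, z, 27), (w, b, 25, z, 2), (w, b, 25, z, 27), (w, y, 14, s, 1), (w, y, 14, s, 22), (w, y, 14, s, 28), (z, r, 30, z, 2), (z, r, 30, z, 27), (z, x, 13, s, 1), (z, x, 13, s, 22), (z, x, 13, s, 28)}.
Joining (R ⨝ P) and Q on D yields {(n, u, 21, s, 1, 38, k), (n, u, 21, s, 22, 38, k), (n, u, 21, s, 28, 38, k), (s, d, 22, s, 1, 26, m), (s, d, 22, s, 22, 26, m), (s, d, 22, s, 28, 26, m), (s, m, 7, z, 2, 39, q), (s, m, 7, z, 27, 39, q), (w, y, 14, s, 1, 37, v), (w, y, 14, s, 22, 37, v), (w, y, 14, s, 28, 37, v), (z, r, 30, z, 2, 22, p), (z, r, 30, z, 2, 34, b), (z, r, 30, z, 27, 22, p), (z, r, 30, z, 27, 34, b)}.
π_{C, A} gives {(22, z), (26, s), (34, z), (37, s), (38, s), (39, z)} (9 duplicate(s) eliminated).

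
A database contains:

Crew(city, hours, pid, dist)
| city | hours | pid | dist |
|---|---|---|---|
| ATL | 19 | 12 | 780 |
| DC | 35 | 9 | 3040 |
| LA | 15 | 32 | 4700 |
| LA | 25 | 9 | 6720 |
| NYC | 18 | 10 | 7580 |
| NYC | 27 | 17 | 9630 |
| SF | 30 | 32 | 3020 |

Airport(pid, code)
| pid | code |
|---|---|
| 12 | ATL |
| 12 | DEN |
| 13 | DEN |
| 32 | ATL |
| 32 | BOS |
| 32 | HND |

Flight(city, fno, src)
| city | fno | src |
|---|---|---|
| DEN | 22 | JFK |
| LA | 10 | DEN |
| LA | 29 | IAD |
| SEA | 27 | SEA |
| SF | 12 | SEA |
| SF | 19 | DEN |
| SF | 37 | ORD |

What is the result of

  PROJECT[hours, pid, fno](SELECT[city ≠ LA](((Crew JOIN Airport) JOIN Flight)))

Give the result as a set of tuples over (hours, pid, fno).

Crew ⋈ Airport (natural join on pid): {(ATL, 19, 12, 780, ATL), (ATL, 19, 12, 780, DEN), (LA, 15, 32, 4700, ATL), (LA, 15, 32, 4700, BOS), (LA, 15, 32, 4700, HND), (SF, 30, 32, 3020, ATL), (SF, 30, 32, 3020, BOS), (SF, 30, 32, 3020, HND)}
(Crew JOIN Airport) ⋈ Flight (natural join on city): {(LA, 15, 32, 4700, ATL, 10, DEN), (LA, 15, 32, 4700, ATL, 29, IAD), (LA, 15, 32, 4700, BOS, 10, DEN), (LA, 15, 32, 4700, BOS, 29, IAD), (LA, 15, 32, 4700, HND, 10, DEN), (LA, 15, 32, 4700, HND, 29, IAD), (SF, 30, 32, 3020, ATL, 12, SEA), (SF, 30, 32, 3020, ATL, 19, DEN), (SF, 30, 32, 3020, ATL, 37, ORD), (SF, 30, 32, 3020, BOS, 12, SEA), (SF, 30, 32, 3020, BOS, 19, DEN), (SF, 30, 32, 3020, BOS, 37, ORD), (SF, 30, 32, 3020, HND, 12, SEA), (SF, 30, 32, 3020, HND, 19, DEN), (SF, 30, 32, 3020, HND, 37, ORD)}
Apply σ_{city ≠ LA}; surviving tuples: {(SF, 30, 32, 3020, ATL, 12, SEA), (SF, 30, 32, 3020, ATL, 19, DEN), (SF, 30, 32, 3020, ATL, 37, ORD), (SF, 30, 32, 3020, BOS, 12, SEA), (SF, 30, 32, 3020, BOS, 19, DEN), (SF, 30, 32, 3020, BOS, 37, ORD), (SF, 30, 32, 3020, HND, 12, SEA), (SF, 30, 32, 3020, HND, 19, DEN), (SF, 30, 32, 3020, HND, 37, ORD)}
Keep only column(s) hours, pid, fno (6 duplicate(s) eliminated): {(30, 32, 12), (30, 32, 19), (30, 32, 37)}

{(30, 32, 12), (30, 32, 19), (30, 32, 37)}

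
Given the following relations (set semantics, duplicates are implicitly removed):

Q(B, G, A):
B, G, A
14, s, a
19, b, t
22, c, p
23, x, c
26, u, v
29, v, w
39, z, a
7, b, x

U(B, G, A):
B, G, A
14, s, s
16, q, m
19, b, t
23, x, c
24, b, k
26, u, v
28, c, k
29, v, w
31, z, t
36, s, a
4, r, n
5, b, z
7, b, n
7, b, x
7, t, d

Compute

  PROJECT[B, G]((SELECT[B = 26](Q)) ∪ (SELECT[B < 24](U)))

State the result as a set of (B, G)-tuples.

Filtering on B = 26 leaves {(26, u, v)}.
Filtering on B < 24 leaves {(14, s, s), (16, q, m), (19, b, t), (23, x, c), (4, r, n), (5, b, z), (7, b, n), (7, b, x), (7, t, d)}.
Taking the union: {(14, s, s), (16, q, m), (19, b, t), (23, x, c), (26, u, v), (4, r, n), (5, b, z), (7, b, n), (7, b, x), (7, t, d)}
π_{B, G} gives {(14, s), (16, q), (19, b), (23, x), (26, u), (4, r), (5, b), (7, b), (7, t)} (1 duplicate(s) eliminated).

{(14, s), (16, q), (19, b), (23, x), (26, u), (4, r), (5, b), (7, b), (7, t)}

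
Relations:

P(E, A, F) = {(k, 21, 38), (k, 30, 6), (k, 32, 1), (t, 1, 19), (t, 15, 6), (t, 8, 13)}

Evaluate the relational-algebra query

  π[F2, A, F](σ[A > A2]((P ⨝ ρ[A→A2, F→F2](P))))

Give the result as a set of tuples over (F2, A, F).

{(13, 15, 6), (19, 15, 6), (19, 8, 13), (38, 30, 6), (38, 32, 1), (6, 32, 1)}

ρ[A→A2, F→F2]: schema becomes (E, A2, F2); tuples unchanged.
Natural join on E: {(k, 21, 38, 21, 38), (k, 21, 38, 30, 6), (k, 21, 38, 32, 1), (k, 30, 6, 21, 38), (k, 30, 6, 30, 6), (k, 30, 6, 32, 1), (k, 32, 1, 21, 38), (k, 32, 1, 30, 6), (k, 32, 1, 32, 1), (t, 1, 19, 1, 19), (t, 1, 19, 15, 6), (t, 1, 19, 8, 13), (t, 15, 6, 1, 19), (t, 15, 6, 15, 6), (t, 15, 6, 8, 13), (t, 8, 13, 1, 19), (t, 8, 13, 15, 6), (t, 8, 13, 8, 13)}
Filtering on A > A2 leaves {(k, 30, 6, 21, 38), (k, 32, 1, 21, 38), (k, 32, 1, 30, 6), (t, 15, 6, 1, 19), (t, 15, 6, 8, 13), (t, 8, 13, 1, 19)}.
Keep only column(s) F2, A, F: {(13, 15, 6), (19, 15, 6), (19, 8, 13), (38, 30, 6), (38, 32, 1), (6, 32, 1)}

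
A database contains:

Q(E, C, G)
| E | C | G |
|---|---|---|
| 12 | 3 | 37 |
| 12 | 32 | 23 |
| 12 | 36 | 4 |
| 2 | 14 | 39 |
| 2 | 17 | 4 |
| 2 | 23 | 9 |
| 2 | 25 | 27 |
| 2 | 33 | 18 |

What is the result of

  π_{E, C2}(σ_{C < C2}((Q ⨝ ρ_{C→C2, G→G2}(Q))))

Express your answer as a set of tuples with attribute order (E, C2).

{(12, 32), (12, 36), (2, 17), (2, 23), (2, 25), (2, 33)}

ρ[C→C2, G→G2]: schema becomes (E, C2, G2); tuples unchanged.
Natural join on E: {(12, 3, 37, 3, 37), (12, 3, 37, 32, 23), (12, 3, 37, 36, 4), (12, 32, 23, 3, 37), (12, 32, 23, 32, 23), (12, 32, 23, 36, 4), (12, 36, 4, 3, 37), (12, 36, 4, 32, 23), (12, 36, 4, 36, 4), (2, 14, 39, 14, 39), (2, 14, 39, 17, 4), (2, 14, 39, 23, 9), (2, 14, 39, 25, 27), (2, 14, 39, 33, 18), (2, 17, 4, 14, 39), (2, 17, 4, 17, 4), (2, 17, 4, 23, 9), (2, 17, 4, 25, 27), (2, 17, 4, 33, 18), (2, 23, 9, 14, 39), (2, 23, 9, 17, 4), (2, 23, 9, 23, 9), (2, 23, 9, 25, 27), (2, 23, 9, 33, 18), (2, 25, 27, 14, 39), (2, 25, 27, 17, 4), (2, 25, 27, 23, 9), (2, 25, 27, 25, 27), (2, 25, 27, 33, 18), (2, 33, 18, 14, 39), (2, 33, 18, 17, 4), (2, 33, 18, 23, 9), (2, 33, 18, 25, 27), (2, 33, 18, 33, 18)}
Apply σ_{C < C2}; surviving tuples: {(12, 3, 37, 32, 23), (12, 3, 37, 36, 4), (12, 32, 23, 36, 4), (2, 14, 39, 17, 4), (2, 14, 39, 23, 9), (2, 14, 39, 25, 27), (2, 14, 39, 33, 18), (2, 17, 4, 23, 9), (2, 17, 4, 25, 27), (2, 17, 4, 33, 18), (2, 23, 9, 25, 27), (2, 23, 9, 33, 18), (2, 25, 27, 33, 18)}
π[E, C2]: project onto (E, C2) (7 duplicate(s) eliminated) → {(12, 32), (12, 36), (2, 17), (2, 23), (2, 25), (2, 33)}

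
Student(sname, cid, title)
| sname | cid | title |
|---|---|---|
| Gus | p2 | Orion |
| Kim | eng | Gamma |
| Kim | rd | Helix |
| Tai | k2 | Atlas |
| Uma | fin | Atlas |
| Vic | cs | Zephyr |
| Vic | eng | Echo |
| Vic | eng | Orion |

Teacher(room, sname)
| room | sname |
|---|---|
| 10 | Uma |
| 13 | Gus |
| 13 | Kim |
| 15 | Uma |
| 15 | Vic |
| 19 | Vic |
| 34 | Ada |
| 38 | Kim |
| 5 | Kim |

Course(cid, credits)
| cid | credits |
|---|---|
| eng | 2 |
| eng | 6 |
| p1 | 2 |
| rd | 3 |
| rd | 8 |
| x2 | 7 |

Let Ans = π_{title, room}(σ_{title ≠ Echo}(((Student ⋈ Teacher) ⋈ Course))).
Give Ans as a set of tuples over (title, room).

Natural join on sname: {(Gus, p2, Orion, 13), (Kim, eng, Gamma, 13), (Kim, eng, Gamma, 38), (Kim, eng, Gamma, 5), (Kim, rd, Helix, 13), (Kim, rd, Helix, 38), (Kim, rd, Helix, 5), (Uma, fin, Atlas, 10), (Uma, fin, Atlas, 15), (Vic, cs, Zephyr, 15), (Vic, cs, Zephyr, 19), (Vic, eng, Echo, 15), (Vic, eng, Echo, 19), (Vic, eng, Orion, 15), (Vic, eng, Orion, 19)}
Natural join on cid: {(Kim, eng, Gamma, 13, 2), (Kim, eng, Gamma, 13, 6), (Kim, eng, Gamma, 38, 2), (Kim, eng, Gamma, 38, 6), (Kim, eng, Gamma, 5, 2), (Kim, eng, Gamma, 5, 6), (Kim, rd, Helix, 13, 3), (Kim, rd, Helix, 13, 8), (Kim, rd, Helix, 38, 3), (Kim, rd, Helix, 38, 8), (Kim, rd, Helix, 5, 3), (Kim, rd, Helix, 5, 8), (Vic, eng, Echo, 15, 2), (Vic, eng, Echo, 15, 6), (Vic, eng, Echo, 19, 2), (Vic, eng, Echo, 19, 6), (Vic, eng, Orion, 15, 2), (Vic, eng, Orion, 15, 6), (Vic, eng, Orion, 19, 2), (Vic, eng, Orion, 19, 6)}
σ[title ≠ Echo]: keep tuples satisfying title ≠ Echo → {(Kim, eng, Gamma, 13, 2), (Kim, eng, Gamma, 13, 6), (Kim, eng, Gamma, 38, 2), (Kim, eng, Gamma, 38, 6), (Kim, eng, Gamma, 5, 2), (Kim, eng, Gamma, 5, 6), (Kim, rd, Helix, 13, 3), (Kim, rd, Helix, 13, 8), (Kim, rd, Helix, 38, 3), (Kim, rd, Helix, 38, 8), (Kim, rd, Helix, 5, 3), (Kim, rd, Helix, 5, 8), (Vic, eng, Orion, 15, 2), (Vic, eng, Orion, 15, 6), (Vic, eng, Orion, 19, 2), (Vic, eng, Orion, 19, 6)}
π[title, room]: project onto (title, room) (8 duplicate(s) eliminated) → {(Gamma, 13), (Gamma, 38), (Gamma, 5), (Helix, 13), (Helix, 38), (Helix, 5), (Orion, 15), (Orion, 19)}

{(Gamma, 13), (Gamma, 38), (Gamma, 5), (Helix, 13), (Helix, 38), (Helix, 5), (Orion, 15), (Orion, 19)}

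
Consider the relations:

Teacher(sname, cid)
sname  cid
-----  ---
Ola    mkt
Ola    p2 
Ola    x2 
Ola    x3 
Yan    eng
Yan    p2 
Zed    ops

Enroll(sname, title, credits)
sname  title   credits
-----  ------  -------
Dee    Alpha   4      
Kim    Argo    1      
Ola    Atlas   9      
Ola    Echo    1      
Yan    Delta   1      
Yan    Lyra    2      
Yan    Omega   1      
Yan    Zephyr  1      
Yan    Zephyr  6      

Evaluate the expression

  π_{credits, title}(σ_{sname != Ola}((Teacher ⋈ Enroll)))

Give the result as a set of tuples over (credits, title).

{(1, Delta), (1, Omega), (1, Zephyr), (2, Lyra), (6, Zephyr)}

Natural join on sname: {(Ola, mkt, Atlas, 9), (Ola, mkt, Echo, 1), (Ola, p2, Atlas, 9), (Ola, p2, Echo, 1), (Ola, x2, Atlas, 9), (Ola, x2, Echo, 1), (Ola, x3, Atlas, 9), (Ola, x3, Echo, 1), (Yan, eng, Delta, 1), (Yan, eng, Lyra, 2), (Yan, eng, Omega, 1), (Yan, eng, Zephyr, 1), (Yan, eng, Zephyr, 6), (Yan, p2, Delta, 1), (Yan, p2, Lyra, 2), (Yan, p2, Omega, 1), (Yan, p2, Zephyr, 1), (Yan, p2, Zephyr, 6)}
Filtering on sname != Ola leaves {(Yan, eng, Delta, 1), (Yan, eng, Lyra, 2), (Yan, eng, Omega, 1), (Yan, eng, Zephyr, 1), (Yan, eng, Zephyr, 6), (Yan, p2, Delta, 1), (Yan, p2, Lyra, 2), (Yan, p2, Omega, 1), (Yan, p2, Zephyr, 1), (Yan, p2, Zephyr, 6)}.
π[credits, title]: project onto (credits, title) (5 duplicate(s) eliminated) → {(1, Delta), (1, Omega), (1, Zephyr), (2, Lyra), (6, Zephyr)}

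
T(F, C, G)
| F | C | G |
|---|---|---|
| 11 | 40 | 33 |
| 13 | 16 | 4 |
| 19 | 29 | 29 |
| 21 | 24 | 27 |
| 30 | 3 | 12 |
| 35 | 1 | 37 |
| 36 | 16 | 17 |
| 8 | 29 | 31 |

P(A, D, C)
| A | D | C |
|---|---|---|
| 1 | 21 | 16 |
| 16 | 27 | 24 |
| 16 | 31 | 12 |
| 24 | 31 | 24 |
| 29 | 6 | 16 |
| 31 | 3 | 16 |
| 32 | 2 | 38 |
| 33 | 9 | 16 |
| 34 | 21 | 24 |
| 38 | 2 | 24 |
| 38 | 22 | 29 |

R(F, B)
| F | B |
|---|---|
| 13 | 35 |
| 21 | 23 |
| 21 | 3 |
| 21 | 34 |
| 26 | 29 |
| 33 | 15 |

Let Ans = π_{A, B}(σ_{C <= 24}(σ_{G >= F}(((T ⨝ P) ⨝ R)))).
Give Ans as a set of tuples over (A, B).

Joining T and P on C yields {(13, 16, 4, 1, 21), (13, 16, 4, 29, 6), (13, 16, 4, 31, 3), (13, 16, 4, 33, 9), (19, 29, 29, 38, 22), (21, 24, 27, 16, 27), (21, 24, 27, 24, 31), (21, 24, 27, 34, 21), (21, 24, 27, 38, 2), (36, 16, 17, 1, 21), (36, 16, 17, 29, 6), (36, 16, 17, 31, 3), (36, 16, 17, 33, 9), (8, 29, 31, 38, 22)}.
Joining (T ⨝ P) and R on F yields {(13, 16, 4, 1, 21, 35), (13, 16, 4, 29, 6, 35), (13, 16, 4, 31, 3, 35), (13, 16, 4, 33, 9, 35), (21, 24, 27, 16, 27, 23), (21, 24, 27, 16, 27, 3), (21, 24, 27, 16, 27, 34), (21, 24, 27, 24, 31, 23), (21, 24, 27, 24, 31, 3), (21, 24, 27, 24, 31, 34), (21, 24, 27, 34, 21, 23), (21, 24, 27, 34, 21, 3), (21, 24, 27, 34, 21, 34), (21, 24, 27, 38, 2, 23), (21, 24, 27, 38, 2, 3), (21, 24, 27, 38, 2, 34)}.
Selection G >= F: {(21, 24, 27, 16, 27, 23), (21, 24, 27, 16, 27, 3), (21, 24, 27, 16, 27, 34), (21, 24, 27, 24, 31, 23), (21, 24, 27, 24, 31, 3), (21, 24, 27, 24, 31, 34), (21, 24, 27, 34, 21, 23), (21, 24, 27, 34, 21, 3), (21, 24, 27, 34, 21, 34), (21, 24, 27, 38, 2, 23), (21, 24, 27, 38, 2, 3), (21, 24, 27, 38, 2, 34)}
Selection C <= 24: {(21, 24, 27, 16, 27, 23), (21, 24, 27, 16, 27, 3), (21, 24, 27, 16, 27, 34), (21, 24, 27, 24, 31, 23), (21, 24, 27, 24, 31, 3), (21, 24, 27, 24, 31, 34), (21, 24, 27, 34, 21, 23), (21, 24, 27, 34, 21, 3), (21, 24, 27, 34, 21, 34), (21, 24, 27, 38, 2, 23), (21, 24, 27, 38, 2, 3), (21, 24, 27, 38, 2, 34)}
Keep only column(s) A, B: {(16, 23), (16, 3), (16, 34), (24, 23), (24, 3), (24, 34), (34, 23), (34, 3), (34, 34), (38, 23), (38, 3), (38, 34)}

{(16, 23), (16, 3), (16, 34), (24, 23), (24, 3), (24, 34), (34, 23), (34, 3), (34, 34), (38, 23), (38, 3), (38, 34)}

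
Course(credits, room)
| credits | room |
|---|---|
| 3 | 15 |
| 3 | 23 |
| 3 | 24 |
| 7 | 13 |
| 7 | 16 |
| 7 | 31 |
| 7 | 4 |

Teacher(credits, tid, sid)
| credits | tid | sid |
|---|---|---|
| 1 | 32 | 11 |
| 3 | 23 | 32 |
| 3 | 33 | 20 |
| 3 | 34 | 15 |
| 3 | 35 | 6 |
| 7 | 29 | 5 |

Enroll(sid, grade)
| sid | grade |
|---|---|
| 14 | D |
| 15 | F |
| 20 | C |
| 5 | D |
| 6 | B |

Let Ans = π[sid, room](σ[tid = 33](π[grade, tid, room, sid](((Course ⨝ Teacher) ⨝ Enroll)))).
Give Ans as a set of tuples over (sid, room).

Course ⋈ Teacher (natural join on credits): {(3, 15, 23, 32), (3, 15, 33, 20), (3, 15, 34, 15), (3, 15, 35, 6), (3, 23, 23, 32), (3, 23, 33, 20), (3, 23, 34, 15), (3, 23, 35, 6), (3, 24, 23, 32), (3, 24, 33, 20), (3, 24, 34, 15), (3, 24, 35, 6), (7, 13, 29, 5), (7, 16, 29, 5), (7, 31, 29, 5), (7, 4, 29, 5)}
(Course ⨝ Teacher) ⋈ Enroll (natural join on sid): {(3, 15, 33, 20, C), (3, 15, 34, 15, F), (3, 15, 35, 6, B), (3, 23, 33, 20, C), (3, 23, 34, 15, F), (3, 23, 35, 6, B), (3, 24, 33, 20, C), (3, 24, 34, 15, F), (3, 24, 35, 6, B), (7, 13, 29, 5, D), (7, 16, 29, 5, D), (7, 31, 29, 5, D), (7, 4, 29, 5, D)}
π_{grade, tid, room, sid} gives {(B, 35, 15, 6), (B, 35, 23, 6), (B, 35, 24, 6), (C, 33, 15, 20), (C, 33, 23, 20), (C, 33, 24, 20), (D, 29, 13, 5), (D, 29, 16, 5), (D, 29, 31, 5), (D, 29, 4, 5), (F, 34, 15, 15), (F, 34, 23, 15), (F, 34, 24, 15)}.
Selection tid = 33: {(C, 33, 15, 20), (C, 33, 23, 20), (C, 33, 24, 20)}
π_{sid, room} gives {(20, 15), (20, 23), (20, 24)}.

{(20, 15), (20, 23), (20, 24)}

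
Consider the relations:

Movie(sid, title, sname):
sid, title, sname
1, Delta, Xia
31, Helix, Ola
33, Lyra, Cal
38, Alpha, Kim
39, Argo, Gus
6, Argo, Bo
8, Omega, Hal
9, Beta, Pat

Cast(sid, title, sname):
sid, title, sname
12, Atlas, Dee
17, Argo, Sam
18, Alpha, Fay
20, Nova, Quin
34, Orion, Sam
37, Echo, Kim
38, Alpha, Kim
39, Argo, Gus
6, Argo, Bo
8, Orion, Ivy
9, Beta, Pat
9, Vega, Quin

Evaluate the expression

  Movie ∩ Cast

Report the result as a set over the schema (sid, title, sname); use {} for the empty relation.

{(38, Alpha, Kim), (39, Argo, Gus), (6, Argo, Bo), (9, Beta, Pat)}

Intersection: {(1, Delta, Xia), (31, Helix, Ola), (33, Lyra, Cal), (38, Alpha, Kim), (39, Argo, Gus), (6, Argo, Bo), (8, Omega, Hal), (9, Beta, Pat)} with {(12, Atlas, Dee), (17, Argo, Sam), (18, Alpha, Fay), (20, Nova, Quin), (34, Orion, Sam), (37, Echo, Kim), (38, Alpha, Kim), (39, Argo, Gus), (6, Argo, Bo), (8, Orion, Ivy), (9, Beta, Pat), (9, Vega, Quin)} → {(38, Alpha, Kim), (39, Argo, Gus), (6, Argo, Bo), (9, Beta, Pat)}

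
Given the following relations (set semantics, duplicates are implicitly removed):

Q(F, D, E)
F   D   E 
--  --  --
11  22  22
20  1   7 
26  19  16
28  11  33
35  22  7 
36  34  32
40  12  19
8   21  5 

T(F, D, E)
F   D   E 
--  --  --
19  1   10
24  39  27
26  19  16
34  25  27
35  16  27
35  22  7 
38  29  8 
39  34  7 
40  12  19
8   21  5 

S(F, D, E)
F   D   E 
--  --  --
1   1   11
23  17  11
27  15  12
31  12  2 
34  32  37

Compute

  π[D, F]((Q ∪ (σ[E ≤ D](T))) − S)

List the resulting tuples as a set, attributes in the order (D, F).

{(1, 20), (11, 28), (12, 40), (19, 26), (21, 8), (22, 11), (22, 35), (29, 38), (34, 36), (34, 39), (39, 24)}

σ[E ≤ D]: keep tuples satisfying E ≤ D → {(24, 39, 27), (26, 19, 16), (35, 22, 7), (38, 29, 8), (39, 34, 7), (8, 21, 5)}
Set union of the two operands is {(11, 22, 22), (20, 1, 7), (24, 39, 27), (26, 19, 16), (28, 11, 33), (35, 22, 7), (36, 34, 32), (38, 29, 8), (39, 34, 7), (40, 12, 19), (8, 21, 5)}.
Set difference of the two operands is {(11, 22, 22), (20, 1, 7), (24, 39, 27), (26, 19, 16), (28, 11, 33), (35, 22, 7), (36, 34, 32), (38, 29, 8), (39, 34, 7), (40, 12, 19), (8, 21, 5)}.
π[D, F]: project onto (D, F) → {(1, 20), (11, 28), (12, 40), (19, 26), (21, 8), (22, 11), (22, 35), (29, 38), (34, 36), (34, 39), (39, 24)}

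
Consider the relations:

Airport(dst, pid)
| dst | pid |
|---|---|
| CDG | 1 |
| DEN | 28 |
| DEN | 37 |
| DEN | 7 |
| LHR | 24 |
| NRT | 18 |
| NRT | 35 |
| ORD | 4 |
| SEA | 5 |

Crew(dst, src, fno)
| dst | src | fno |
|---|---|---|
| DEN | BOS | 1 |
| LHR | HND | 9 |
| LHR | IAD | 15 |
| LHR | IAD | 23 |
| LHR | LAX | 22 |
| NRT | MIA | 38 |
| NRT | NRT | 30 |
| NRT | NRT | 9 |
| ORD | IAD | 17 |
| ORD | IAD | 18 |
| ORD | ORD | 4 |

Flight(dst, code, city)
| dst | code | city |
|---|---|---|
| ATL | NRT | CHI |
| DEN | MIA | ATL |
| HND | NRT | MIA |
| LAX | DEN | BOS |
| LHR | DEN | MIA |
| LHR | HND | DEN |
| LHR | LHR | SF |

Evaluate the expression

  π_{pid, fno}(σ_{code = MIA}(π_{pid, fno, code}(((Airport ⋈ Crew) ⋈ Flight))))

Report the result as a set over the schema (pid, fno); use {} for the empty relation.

{(28, 1), (37, 1), (7, 1)}

Joining Airport and Crew on dst yields {(DEN, 28, BOS, 1), (DEN, 37, BOS, 1), (DEN, 7, BOS, 1), (LHR, 24, HND, 9), (LHR, 24, IAD, 15), (LHR, 24, IAD, 23), (LHR, 24, LAX, 22), (NRT, 18, MIA, 38), (NRT, 18, NRT, 30), (NRT, 18, NRT, 9), (NRT, 35, MIA, 38), (NRT, 35, NRT, 30), (NRT, 35, NRT, 9), (ORD, 4, IAD, 17), (ORD, 4, IAD, 18), (ORD, 4, ORD, 4)}.
Joining (Airport ⋈ Crew) and Flight on dst yields {(DEN, 28, BOS, 1, MIA, ATL), (DEN, 37, BOS, 1, MIA, ATL), (DEN, 7, BOS, 1, MIA, ATL), (LHR, 24, HND, 9, DEN, MIA), (LHR, 24, HND, 9, HND, DEN), (LHR, 24, HND, 9, LHR, SF), (LHR, 24, IAD, 15, DEN, MIA), (LHR, 24, IAD, 15, HND, DEN), (LHR, 24, IAD, 15, LHR, SF), (LHR, 24, IAD, 23, DEN, MIA), (LHR, 24, IAD, 23, HND, DEN), (LHR, 24, IAD, 23, LHR, SF), (LHR, 24, LAX, 22, DEN, MIA), (LHR, 24, LAX, 22, HND, DEN), (LHR, 24, LAX, 22, LHR, SF)}.
π[pid, fno, code]: project onto (pid, fno, code) → {(24, 15, DEN), (24, 15, HND), (24, 15, LHR), (24, 22, DEN), (24, 22, HND), (24, 22, LHR), (24, 23, DEN), (24, 23, HND), (24, 23, LHR), (24, 9, DEN), (24, 9, HND), (24, 9, LHR), (28, 1, MIA), (37, 1, MIA), (7, 1, MIA)}
σ[code = MIA]: keep tuples satisfying code = MIA → {(28, 1, MIA), (37, 1, MIA), (7, 1, MIA)}
π[pid, fno]: project onto (pid, fno) → {(28, 1), (37, 1), (7, 1)}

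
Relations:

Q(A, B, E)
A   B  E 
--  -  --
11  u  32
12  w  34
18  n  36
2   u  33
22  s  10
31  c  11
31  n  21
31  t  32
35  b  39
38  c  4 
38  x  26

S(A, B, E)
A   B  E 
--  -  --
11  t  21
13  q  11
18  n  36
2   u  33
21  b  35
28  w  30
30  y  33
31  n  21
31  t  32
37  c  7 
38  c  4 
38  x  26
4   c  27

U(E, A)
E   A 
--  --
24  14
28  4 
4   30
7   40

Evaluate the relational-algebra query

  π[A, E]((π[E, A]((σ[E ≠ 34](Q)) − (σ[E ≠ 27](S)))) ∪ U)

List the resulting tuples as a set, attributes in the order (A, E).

Selection E ≠ 34: {(11, u, 32), (18, n, 36), (2, u, 33), (22, s, 10), (31, c, 11), (31, n, 21), (31, t, 32), (35, b, 39), (38, c, 4), (38, x, 26)}
Selection E ≠ 27: {(11, t, 21), (13, q, 11), (18, n, 36), (2, u, 33), (21, b, 35), (28, w, 30), (30, y, 33), (31, n, 21), (31, t, 32), (37, c, 7), (38, c, 4), (38, x, 26)}
Difference: {(11, u, 32), (18, n, 36), (2, u, 33), (22, s, 10), (31, c, 11), (31, n, 21), (31, t, 32), (35, b, 39), (38, c, 4), (38, x, 26)} with {(11, t, 21), (13, q, 11), (18, n, 36), (2, u, 33), (21, b, 35), (28, w, 30), (30, y, 33), (31, n, 21), (31, t, 32), (37, c, 7), (38, c, 4), (38, x, 26)} → {(11, u, 32), (22, s, 10), (31, c, 11), (35, b, 39)}
π_{E, A} gives {(10, 22), (11, 31), (32, 11), (39, 35)}.
Union: {(10, 22), (11, 31), (32, 11), (39, 35)} with {(24, 14), (28, 4), (4, 30), (7, 40)} → {(10, 22), (11, 31), (24, 14), (28, 4), (32, 11), (39, 35), (4, 30), (7, 40)}
π_{A, E} gives {(11, 32), (14, 24), (22, 10), (30, 4), (31, 11), (35, 39), (4, 28), (40, 7)}.

{(11, 32), (14, 24), (22, 10), (30, 4), (31, 11), (35, 39), (4, 28), (40, 7)}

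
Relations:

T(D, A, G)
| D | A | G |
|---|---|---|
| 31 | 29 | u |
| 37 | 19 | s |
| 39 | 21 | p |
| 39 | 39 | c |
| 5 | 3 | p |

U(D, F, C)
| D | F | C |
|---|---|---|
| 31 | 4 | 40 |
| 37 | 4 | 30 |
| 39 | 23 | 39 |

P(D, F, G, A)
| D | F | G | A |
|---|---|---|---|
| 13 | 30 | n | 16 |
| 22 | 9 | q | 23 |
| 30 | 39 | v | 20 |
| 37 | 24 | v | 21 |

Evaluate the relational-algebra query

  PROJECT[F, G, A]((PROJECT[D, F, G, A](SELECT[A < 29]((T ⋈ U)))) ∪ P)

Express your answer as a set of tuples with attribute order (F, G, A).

Joining T and U on D yields {(31, 29, u, 4, 40), (37, 19, s, 4, 30), (39, 21, p, 23, 39), (39, 39, c, 23, 39)}.
Apply σ_{A < 29}; surviving tuples: {(37, 19, s, 4, 30), (39, 21, p, 23, 39)}
π_{D, F, G, A} gives {(37, 4, s, 19), (39, 23, p, 21)}.
Union: {(37, 4, s, 19), (39, 23, p, 21)} with {(13, 30, n, 16), (22, 9, q, 23), (30, 39, v, 20), (37, 24, v, 21)} → {(13, 30, n, 16), (22, 9, q, 23), (30, 39, v, 20), (37, 24, v, 21), (37, 4, s, 19), (39, 23, p, 21)}
π_{F, G, A} gives {(23, p, 21), (24, v, 21), (30, n, 16), (39, v, 20), (4, s, 19), (9, q, 23)}.

{(23, p, 21), (24, v, 21), (30, n, 16), (39, v, 20), (4, s, 19), (9, q, 23)}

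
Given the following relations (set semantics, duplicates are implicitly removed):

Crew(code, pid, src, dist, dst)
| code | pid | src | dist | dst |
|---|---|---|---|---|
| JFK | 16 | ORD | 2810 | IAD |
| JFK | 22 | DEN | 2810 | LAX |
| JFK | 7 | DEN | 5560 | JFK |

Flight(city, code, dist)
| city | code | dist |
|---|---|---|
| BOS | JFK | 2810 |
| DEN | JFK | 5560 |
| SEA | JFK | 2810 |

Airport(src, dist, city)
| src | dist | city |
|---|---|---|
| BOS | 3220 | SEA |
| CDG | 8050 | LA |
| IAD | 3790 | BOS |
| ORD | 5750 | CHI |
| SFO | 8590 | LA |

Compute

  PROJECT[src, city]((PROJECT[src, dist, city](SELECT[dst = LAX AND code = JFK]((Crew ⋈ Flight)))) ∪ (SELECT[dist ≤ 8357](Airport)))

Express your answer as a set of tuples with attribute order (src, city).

Natural join on code, dist: {(JFK, 16, ORD, 2810, IAD, BOS), (JFK, 16, ORD, 2810, IAD, SEA), (JFK, 22, DEN, 2810, LAX, BOS), (JFK, 22, DEN, 2810, LAX, SEA), (JFK, 7, DEN, 5560, JFK, DEN)}
Apply σ_{dst = LAX AND code = JFK}; surviving tuples: {(JFK, 22, DEN, 2810, LAX, BOS), (JFK, 22, DEN, 2810, LAX, SEA)}
Projecting to src, dist, city: {(DEN, 2810, BOS), (DEN, 2810, SEA)}
Apply σ_{dist ≤ 8357}; surviving tuples: {(BOS, 3220, SEA), (CDG, 8050, LA), (IAD, 3790, BOS), (ORD, 5750, CHI)}
Taking the union: {(BOS, 3220, SEA), (CDG, 8050, LA), (DEN, 2810, BOS), (DEN, 2810, SEA), (IAD, 3790, BOS), (ORD, 5750, CHI)}
Projecting to src, city: {(BOS, SEA), (CDG, LA), (DEN, BOS), (DEN, SEA), (IAD, BOS), (ORD, CHI)}

{(BOS, SEA), (CDG, LA), (DEN, BOS), (DEN, SEA), (IAD, BOS), (ORD, CHI)}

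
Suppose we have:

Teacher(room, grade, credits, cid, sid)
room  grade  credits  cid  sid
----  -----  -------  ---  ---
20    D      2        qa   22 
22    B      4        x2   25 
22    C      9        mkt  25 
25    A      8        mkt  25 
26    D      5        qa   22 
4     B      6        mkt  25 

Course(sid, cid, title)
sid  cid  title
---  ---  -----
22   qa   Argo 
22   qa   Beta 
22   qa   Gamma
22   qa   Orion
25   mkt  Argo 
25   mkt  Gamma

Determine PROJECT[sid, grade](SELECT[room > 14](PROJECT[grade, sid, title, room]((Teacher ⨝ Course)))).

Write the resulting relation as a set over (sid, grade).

{(22, D), (25, A), (25, C)}

Natural join on cid, sid: {(20, D, 2, qa, 22, Argo), (20, D, 2, qa, 22, Beta), (20, D, 2, qa, 22, Gamma), (20, D, 2, qa, 22, Orion), (22, C, 9, mkt, 25, Argo), (22, C, 9, mkt, 25, Gamma), (25, A, 8, mkt, 25, Argo), (25, A, 8, mkt, 25, Gamma), (26, D, 5, qa, 22, Argo), (26, D, 5, qa, 22, Beta), (26, D, 5, qa, 22, Gamma), (26, D, 5, qa, 22, Orion), (4, B, 6, mkt, 25, Argo), (4, B, 6, mkt, 25, Gamma)}
Projecting to grade, sid, title, room: {(A, 25, Argo, 25), (A, 25, Gamma, 25), (B, 25, Argo, 4), (B, 25, Gamma, 4), (C, 25, Argo, 22), (C, 25, Gamma, 22), (D, 22, Argo, 20), (D, 22, Argo, 26), (D, 22, Beta, 20), (D, 22, Beta, 26), (D, 22, Gamma, 20), (D, 22, Gamma, 26), (D, 22, Orion, 20), (D, 22, Orion, 26)}
Apply σ_{room > 14}; surviving tuples: {(A, 25, Argo, 25), (A, 25, Gamma, 25), (C, 25, Argo, 22), (C, 25, Gamma, 22), (D, 22, Argo, 20), (D, 22, Argo, 26), (D, 22, Beta, 20), (D, 22, Beta, 26), (D, 22, Gamma, 20), (D, 22, Gamma, 26), (D, 22, Orion, 20), (D, 22, Orion, 26)}
Projecting to sid, grade (9 duplicate(s) eliminated): {(22, D), (25, A), (25, C)}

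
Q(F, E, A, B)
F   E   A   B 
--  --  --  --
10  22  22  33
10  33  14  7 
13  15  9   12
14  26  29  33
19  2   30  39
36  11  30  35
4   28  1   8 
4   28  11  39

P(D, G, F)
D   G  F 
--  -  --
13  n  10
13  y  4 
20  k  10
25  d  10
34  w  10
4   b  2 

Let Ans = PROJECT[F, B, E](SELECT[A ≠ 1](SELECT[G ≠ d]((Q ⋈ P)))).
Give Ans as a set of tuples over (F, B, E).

Q ⋈ P (natural join on F): {(10, 22, 22, 33, 13, n), (10, 22, 22, 33, 20, k), (10, 22, 22, 33, 25, d), (10, 22, 22, 33, 34, w), (10, 33, 14, 7, 13, n), (10, 33, 14, 7, 20, k), (10, 33, 14, 7, 25, d), (10, 33, 14, 7, 34, w), (4, 28, 1, 8, 13, y), (4, 28, 11, 39, 13, y)}
σ[G ≠ d]: keep tuples satisfying G ≠ d → {(10, 22, 22, 33, 13, n), (10, 22, 22, 33, 20, k), (10, 22, 22, 33, 34, w), (10, 33, 14, 7, 13, n), (10, 33, 14, 7, 20, k), (10, 33, 14, 7, 34, w), (4, 28, 1, 8, 13, y), (4, 28, 11, 39, 13, y)}
σ[A ≠ 1]: keep tuples satisfying A ≠ 1 → {(10, 22, 22, 33, 13, n), (10, 22, 22, 33, 20, k), (10, 22, 22, 33, 34, w), (10, 33, 14, 7, 13, n), (10, 33, 14, 7, 20, k), (10, 33, 14, 7, 34, w), (4, 28, 11, 39, 13, y)}
π_{F, B, E} gives {(10, 33, 22), (10, 7, 33), (4, 39, 28)} (4 duplicate(s) eliminated).

{(10, 33, 22), (10, 7, 33), (4, 39, 28)}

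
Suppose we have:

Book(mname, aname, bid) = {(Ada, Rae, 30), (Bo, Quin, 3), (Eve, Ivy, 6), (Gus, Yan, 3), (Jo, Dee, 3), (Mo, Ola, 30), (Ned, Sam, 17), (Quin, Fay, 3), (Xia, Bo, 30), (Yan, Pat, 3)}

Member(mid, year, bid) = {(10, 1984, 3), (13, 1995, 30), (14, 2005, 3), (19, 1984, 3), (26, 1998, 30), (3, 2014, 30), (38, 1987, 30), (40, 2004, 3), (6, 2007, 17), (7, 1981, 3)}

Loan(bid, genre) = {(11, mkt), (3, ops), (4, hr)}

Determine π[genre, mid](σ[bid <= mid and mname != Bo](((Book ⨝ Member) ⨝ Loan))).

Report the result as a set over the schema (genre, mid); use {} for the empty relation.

{(ops, 10), (ops, 14), (ops, 19), (ops, 40), (ops, 7)}

Joining Book and Member on bid yields {(Ada, Rae, 30, 13, 1995), (Ada, Rae, 30, 26, 1998), (Ada, Rae, 30, 3, 2014), (Ada, Rae, 30, 38, 1987), (Bo, Quin, 3, 10, 1984), (Bo, Quin, 3, 14, 2005), (Bo, Quin, 3, 19, 1984), (Bo, Quin, 3, 40, 2004), (Bo, Quin, 3, 7, 1981), (Gus, Yan, 3, 10, 1984), (Gus, Yan, 3, 14, 2005), (Gus, Yan, 3, 19, 1984), (Gus, Yan, 3, 40, 2004), (Gus, Yan, 3, 7, 1981), (Jo, Dee, 3, 10, 1984), (Jo, Dee, 3, 14, 2005), (Jo, Dee, 3, 19, 1984), (Jo, Dee, 3, 40, 2004), (Jo, Dee, 3, 7, 1981), (Mo, Ola, 30, 13, 1995), (Mo, Ola, 30, 26, 1998), (Mo, Ola, 30, 3, 2014), (Mo, Ola, 30, 38, 1987), (Ned, Sam, 17, 6, 2007), (Quin, Fay, 3, 10, 1984), (Quin, Fay, 3, 14, 2005), (Quin, Fay, 3, 19, 1984), (Quin, Fay, 3, 40, 2004), (Quin, Fay, 3, 7, 1981), (Xia, Bo, 30, 13, 1995), (Xia, Bo, 30, 26, 1998), (Xia, Bo, 30, 3, 2014), (Xia, Bo, 30, 38, 1987), (Yan, Pat, 3, 10, 1984), (Yan, Pat, 3, 14, 2005), (Yan, Pat, 3, 19, 1984), (Yan, Pat, 3, 40, 2004), (Yan, Pat, 3, 7, 1981)}.
Joining (Book ⨝ Member) and Loan on bid yields {(Bo, Quin, 3, 10, 1984, ops), (Bo, Quin, 3, 14, 2005, ops), (Bo, Quin, 3, 19, 1984, ops), (Bo, Quin, 3, 40, 2004, ops), (Bo, Quin, 3, 7, 1981, ops), (Gus, Yan, 3, 10, 1984, ops), (Gus, Yan, 3, 14, 2005, ops), (Gus, Yan, 3, 19, 1984, ops), (Gus, Yan, 3, 40, 2004, ops), (Gus, Yan, 3, 7, 1981, ops), (Jo, Dee, 3, 10, 1984, ops), (Jo, Dee, 3, 14, 2005, ops), (Jo, Dee, 3, 19, 1984, ops), (Jo, Dee, 3, 40, 2004, ops), (Jo, Dee, 3, 7, 1981, ops), (Quin, Fay, 3, 10, 1984, ops), (Quin, Fay, 3, 14, 2005, ops), (Quin, Fay, 3, 19, 1984, ops), (Quin, Fay, 3, 40, 2004, ops), (Quin, Fay, 3, 7, 1981, ops), (Yan, Pat, 3, 10, 1984, ops), (Yan, Pat, 3, 14, 2005, ops), (Yan, Pat, 3, 19, 1984, ops), (Yan, Pat, 3, 40, 2004, ops), (Yan, Pat, 3, 7, 1981, ops)}.
Apply σ_{bid <= mid and mname != Bo}; surviving tuples: {(Gus, Yan, 3, 10, 1984, ops), (Gus, Yan, 3, 14, 2005, ops), (Gus, Yan, 3, 19, 1984, ops), (Gus, Yan, 3, 40, 2004, ops), (Gus, Yan, 3, 7, 1981, ops), (Jo, Dee, 3, 10, 1984, ops), (Jo, Dee, 3, 14, 2005, ops), (Jo, Dee, 3, 19, 1984, ops), (Jo, Dee, 3, 40, 2004, ops), (Jo, Dee, 3, 7, 1981, ops), (Quin, Fay, 3, 10, 1984, ops), (Quin, Fay, 3, 14, 2005, ops), (Quin, Fay, 3, 19, 1984, ops), (Quin, Fay, 3, 40, 2004, ops), (Quin, Fay, 3, 7, 1981, ops), (Yan, Pat, 3, 10, 1984, ops), (Yan, Pat, 3, 14, 2005, ops), (Yan, Pat, 3, 19, 1984, ops), (Yan, Pat, 3, 40, 2004, ops), (Yan, Pat, 3, 7, 1981, ops)}
Projecting to genre, mid (15 duplicate(s) eliminated): {(ops, 10), (ops, 14), (ops, 19), (ops, 40), (ops, 7)}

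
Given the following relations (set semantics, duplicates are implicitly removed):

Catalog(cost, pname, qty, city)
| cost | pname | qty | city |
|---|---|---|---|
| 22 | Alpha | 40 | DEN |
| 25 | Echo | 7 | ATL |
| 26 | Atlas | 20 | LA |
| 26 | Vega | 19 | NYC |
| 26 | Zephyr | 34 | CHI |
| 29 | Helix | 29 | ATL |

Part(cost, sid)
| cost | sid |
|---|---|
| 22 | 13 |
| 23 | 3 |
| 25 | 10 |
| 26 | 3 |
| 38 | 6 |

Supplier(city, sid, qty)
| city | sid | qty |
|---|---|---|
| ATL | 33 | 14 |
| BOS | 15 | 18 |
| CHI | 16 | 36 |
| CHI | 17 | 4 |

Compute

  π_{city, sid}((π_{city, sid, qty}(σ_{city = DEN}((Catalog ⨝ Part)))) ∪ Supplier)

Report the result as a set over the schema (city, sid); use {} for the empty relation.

{(ATL, 33), (BOS, 15), (CHI, 16), (CHI, 17), (DEN, 13)}

Catalog ⋈ Part (natural join on cost): {(22, Alpha, 40, DEN, 13), (25, Echo, 7, ATL, 10), (26, Atlas, 20, LA, 3), (26, Vega, 19, NYC, 3), (26, Zephyr, 34, CHI, 3)}
Filtering on city = DEN leaves {(22, Alpha, 40, DEN, 13)}.
Projecting to city, sid, qty: {(DEN, 13, 40)}
Taking the union: {(ATL, 33, 14), (BOS, 15, 18), (CHI, 16, 36), (CHI, 17, 4), (DEN, 13, 40)}
Projecting to city, sid: {(ATL, 33), (BOS, 15), (CHI, 16), (CHI, 17), (DEN, 13)}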